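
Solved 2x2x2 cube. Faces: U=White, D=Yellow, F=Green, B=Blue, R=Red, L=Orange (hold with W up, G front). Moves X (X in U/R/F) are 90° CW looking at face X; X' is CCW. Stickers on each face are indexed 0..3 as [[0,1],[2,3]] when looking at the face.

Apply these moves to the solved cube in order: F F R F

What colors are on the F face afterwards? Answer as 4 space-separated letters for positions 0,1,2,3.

Answer: G G Y W

Derivation:
After move 1 (F): F=GGGG U=WWOO R=WRWR D=RRYY L=OYOY
After move 2 (F): F=GGGG U=WWYY R=OROR D=WWYY L=OROR
After move 3 (R): R=OORR U=WGYG F=GWGY D=WBYB B=YBWB
After move 4 (F): F=GGYW U=WGRR R=YOGR D=ROYB L=OWOB
Query: F face = GGYW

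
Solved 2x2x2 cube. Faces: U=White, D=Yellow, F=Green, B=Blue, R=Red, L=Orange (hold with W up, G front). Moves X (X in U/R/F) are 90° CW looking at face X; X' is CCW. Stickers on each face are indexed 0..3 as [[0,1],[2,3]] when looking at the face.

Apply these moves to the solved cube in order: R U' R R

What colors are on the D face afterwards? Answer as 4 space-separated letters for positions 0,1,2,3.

After move 1 (R): R=RRRR U=WGWG F=GYGY D=YBYB B=WBWB
After move 2 (U'): U=GGWW F=OOGY R=GYRR B=RRWB L=WBOO
After move 3 (R): R=RGRY U=GOWY F=OBGB D=YWYR B=WRGB
After move 4 (R): R=RRYG U=GBWB F=OWGR D=YGYW B=YROB
Query: D face = YGYW

Answer: Y G Y W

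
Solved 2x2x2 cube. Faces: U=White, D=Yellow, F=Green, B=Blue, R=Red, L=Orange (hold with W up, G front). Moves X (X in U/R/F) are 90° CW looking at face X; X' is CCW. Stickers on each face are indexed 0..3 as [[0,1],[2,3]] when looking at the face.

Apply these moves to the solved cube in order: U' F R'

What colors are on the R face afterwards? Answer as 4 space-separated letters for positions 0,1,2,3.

After move 1 (U'): U=WWWW F=OOGG R=GGRR B=RRBB L=BBOO
After move 2 (F): F=GOGO U=WWOB R=WGWR D=RGYY L=BYOY
After move 3 (R'): R=GRWW U=WBOR F=GWGB D=ROYO B=YRGB
Query: R face = GRWW

Answer: G R W W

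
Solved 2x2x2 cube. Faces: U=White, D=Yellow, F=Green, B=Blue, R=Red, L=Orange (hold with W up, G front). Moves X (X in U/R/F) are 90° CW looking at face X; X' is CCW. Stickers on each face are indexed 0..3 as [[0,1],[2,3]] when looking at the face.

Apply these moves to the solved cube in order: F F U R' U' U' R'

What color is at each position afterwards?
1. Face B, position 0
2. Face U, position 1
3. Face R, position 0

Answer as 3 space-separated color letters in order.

Answer: G W G

Derivation:
After move 1 (F): F=GGGG U=WWOO R=WRWR D=RRYY L=OYOY
After move 2 (F): F=GGGG U=WWYY R=OROR D=WWYY L=OROR
After move 3 (U): U=YWYW F=ORGG R=BBOR B=ORBB L=GGOR
After move 4 (R'): R=BRBO U=YBYO F=OWGW D=WRYG B=YRWB
After move 5 (U'): U=BOYY F=GGGW R=OWBO B=BRWB L=YROR
After move 6 (U'): U=OYBY F=YRGW R=GGBO B=OWWB L=BROR
After move 7 (R'): R=GOGB U=OWBO F=YYGY D=WRYW B=GWRB
Query 1: B[0] = G
Query 2: U[1] = W
Query 3: R[0] = G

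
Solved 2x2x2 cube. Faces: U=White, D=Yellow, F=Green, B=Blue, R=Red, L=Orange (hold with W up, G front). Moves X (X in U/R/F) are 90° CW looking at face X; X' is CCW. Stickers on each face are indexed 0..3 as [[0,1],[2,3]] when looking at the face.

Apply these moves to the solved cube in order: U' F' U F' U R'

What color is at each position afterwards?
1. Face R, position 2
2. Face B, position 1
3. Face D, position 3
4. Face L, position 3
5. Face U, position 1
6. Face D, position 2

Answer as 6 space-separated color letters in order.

Answer: B W O R B Y

Derivation:
After move 1 (U'): U=WWWW F=OOGG R=GGRR B=RRBB L=BBOO
After move 2 (F'): F=OGOG U=WWGR R=YGYR D=BOYY L=BWOW
After move 3 (U): U=GWRW F=YGOG R=RRYR B=BWBB L=OGOW
After move 4 (F'): F=GGYO U=GWRY R=ORBR D=GWYY L=OWOR
After move 5 (U): U=RGYW F=ORYO R=BWBR B=OWBB L=GGOR
After move 6 (R'): R=WRBB U=RBYO F=OGYW D=GRYO B=YWWB
Query 1: R[2] = B
Query 2: B[1] = W
Query 3: D[3] = O
Query 4: L[3] = R
Query 5: U[1] = B
Query 6: D[2] = Y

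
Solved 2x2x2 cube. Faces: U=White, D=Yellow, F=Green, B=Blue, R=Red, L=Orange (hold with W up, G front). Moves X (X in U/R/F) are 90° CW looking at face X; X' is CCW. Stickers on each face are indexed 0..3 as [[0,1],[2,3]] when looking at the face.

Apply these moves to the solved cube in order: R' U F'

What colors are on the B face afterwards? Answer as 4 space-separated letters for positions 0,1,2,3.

After move 1 (R'): R=RRRR U=WBWB F=GWGW D=YGYG B=YBYB
After move 2 (U): U=WWBB F=RRGW R=YBRR B=OOYB L=GWOO
After move 3 (F'): F=RWRG U=WWYR R=GBYR D=WOYG L=GBOB
Query: B face = OOYB

Answer: O O Y B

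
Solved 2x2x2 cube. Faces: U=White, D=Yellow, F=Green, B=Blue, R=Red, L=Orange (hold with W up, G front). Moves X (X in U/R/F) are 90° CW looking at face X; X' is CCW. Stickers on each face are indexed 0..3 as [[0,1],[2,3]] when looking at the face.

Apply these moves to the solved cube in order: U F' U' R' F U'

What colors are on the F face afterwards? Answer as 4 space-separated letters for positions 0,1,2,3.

After move 1 (U): U=WWWW F=RRGG R=BBRR B=OOBB L=GGOO
After move 2 (F'): F=RGRG U=WWBR R=YBYR D=GOYY L=GWOW
After move 3 (U'): U=WRWB F=GWRG R=RGYR B=YBBB L=OOOW
After move 4 (R'): R=GRRY U=WBWY F=GRRB D=GWYG B=YBOB
After move 5 (F): F=RGBR U=WBWO R=WRYY D=RGYG L=OGOW
After move 6 (U'): U=BOWW F=OGBR R=RGYY B=WROB L=YBOW
Query: F face = OGBR

Answer: O G B R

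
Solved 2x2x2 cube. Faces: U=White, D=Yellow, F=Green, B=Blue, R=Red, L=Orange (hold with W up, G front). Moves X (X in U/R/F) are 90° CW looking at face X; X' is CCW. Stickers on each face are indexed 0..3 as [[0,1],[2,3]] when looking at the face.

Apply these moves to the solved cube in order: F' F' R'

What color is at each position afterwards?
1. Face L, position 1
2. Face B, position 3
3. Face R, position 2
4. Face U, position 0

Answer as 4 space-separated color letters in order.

After move 1 (F'): F=GGGG U=WWRR R=YRYR D=OOYY L=OWOW
After move 2 (F'): F=GGGG U=WWYY R=OROR D=WWYY L=OROR
After move 3 (R'): R=RROO U=WBYB F=GWGY D=WGYG B=YBWB
Query 1: L[1] = R
Query 2: B[3] = B
Query 3: R[2] = O
Query 4: U[0] = W

Answer: R B O W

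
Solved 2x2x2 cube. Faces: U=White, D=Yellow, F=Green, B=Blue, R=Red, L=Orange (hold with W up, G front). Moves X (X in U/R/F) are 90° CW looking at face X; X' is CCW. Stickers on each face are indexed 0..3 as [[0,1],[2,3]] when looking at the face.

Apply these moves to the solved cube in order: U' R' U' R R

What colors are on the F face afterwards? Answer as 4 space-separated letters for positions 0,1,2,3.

Answer: B Y G G

Derivation:
After move 1 (U'): U=WWWW F=OOGG R=GGRR B=RRBB L=BBOO
After move 2 (R'): R=GRGR U=WBWR F=OWGW D=YOYG B=YRYB
After move 3 (U'): U=BRWW F=BBGW R=OWGR B=GRYB L=YROO
After move 4 (R): R=GORW U=BBWW F=BOGG D=YYYG B=WRRB
After move 5 (R): R=RGWO U=BOWG F=BYGG D=YRYW B=WRBB
Query: F face = BYGG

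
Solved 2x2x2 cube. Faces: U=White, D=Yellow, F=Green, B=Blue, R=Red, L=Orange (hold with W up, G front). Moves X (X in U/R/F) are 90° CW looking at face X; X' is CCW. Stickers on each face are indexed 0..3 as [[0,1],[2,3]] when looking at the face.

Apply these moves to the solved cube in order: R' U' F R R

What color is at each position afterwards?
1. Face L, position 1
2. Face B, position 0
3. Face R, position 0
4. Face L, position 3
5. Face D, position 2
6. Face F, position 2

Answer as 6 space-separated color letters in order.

After move 1 (R'): R=RRRR U=WBWB F=GWGW D=YGYG B=YBYB
After move 2 (U'): U=BBWW F=OOGW R=GWRR B=RRYB L=YBOO
After move 3 (F): F=GOWO U=BBOB R=WWWR D=RGYG L=YYOG
After move 4 (R): R=WWRW U=BOOO F=GGWG D=RYYR B=BRBB
After move 5 (R): R=RWWW U=BGOG F=GYWR D=RBYB B=OROB
Query 1: L[1] = Y
Query 2: B[0] = O
Query 3: R[0] = R
Query 4: L[3] = G
Query 5: D[2] = Y
Query 6: F[2] = W

Answer: Y O R G Y W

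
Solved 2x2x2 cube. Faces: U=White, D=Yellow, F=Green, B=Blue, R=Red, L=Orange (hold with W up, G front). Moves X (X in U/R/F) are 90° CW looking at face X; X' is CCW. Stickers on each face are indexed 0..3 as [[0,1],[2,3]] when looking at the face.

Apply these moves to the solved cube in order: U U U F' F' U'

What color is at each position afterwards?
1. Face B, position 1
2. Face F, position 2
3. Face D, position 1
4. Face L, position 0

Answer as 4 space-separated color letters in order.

Answer: G O W R

Derivation:
After move 1 (U): U=WWWW F=RRGG R=BBRR B=OOBB L=GGOO
After move 2 (U): U=WWWW F=BBGG R=OORR B=GGBB L=RROO
After move 3 (U): U=WWWW F=OOGG R=GGRR B=RRBB L=BBOO
After move 4 (F'): F=OGOG U=WWGR R=YGYR D=BOYY L=BWOW
After move 5 (F'): F=GGOO U=WWYY R=OGBR D=WWYY L=BROG
After move 6 (U'): U=WYWY F=BROO R=GGBR B=OGBB L=RROG
Query 1: B[1] = G
Query 2: F[2] = O
Query 3: D[1] = W
Query 4: L[0] = R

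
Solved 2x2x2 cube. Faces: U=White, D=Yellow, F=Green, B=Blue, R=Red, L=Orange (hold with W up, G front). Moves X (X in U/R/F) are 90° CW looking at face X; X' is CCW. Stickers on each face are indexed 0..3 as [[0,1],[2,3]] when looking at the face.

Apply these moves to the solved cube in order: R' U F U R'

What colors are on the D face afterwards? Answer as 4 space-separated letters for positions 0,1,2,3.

Answer: R B Y R

Derivation:
After move 1 (R'): R=RRRR U=WBWB F=GWGW D=YGYG B=YBYB
After move 2 (U): U=WWBB F=RRGW R=YBRR B=OOYB L=GWOO
After move 3 (F): F=GRWR U=WWOW R=BBBR D=RYYG L=GYOG
After move 4 (U): U=OWWW F=BBWR R=OOBR B=GYYB L=GROG
After move 5 (R'): R=OROB U=OYWG F=BWWW D=RBYR B=GYYB
Query: D face = RBYR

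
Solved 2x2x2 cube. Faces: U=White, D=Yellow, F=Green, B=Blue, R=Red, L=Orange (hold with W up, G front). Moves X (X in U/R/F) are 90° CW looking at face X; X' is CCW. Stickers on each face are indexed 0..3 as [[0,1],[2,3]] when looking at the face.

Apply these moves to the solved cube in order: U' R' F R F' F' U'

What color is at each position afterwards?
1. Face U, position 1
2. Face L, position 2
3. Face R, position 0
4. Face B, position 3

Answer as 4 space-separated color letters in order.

Answer: G O G B

Derivation:
After move 1 (U'): U=WWWW F=OOGG R=GGRR B=RRBB L=BBOO
After move 2 (R'): R=GRGR U=WBWR F=OWGW D=YOYG B=YRYB
After move 3 (F): F=GOWW U=WBOB R=WRRR D=GGYG L=BYOO
After move 4 (R): R=RWRR U=WOOW F=GGWG D=GYYY B=BRBB
After move 5 (F'): F=GGGW U=WORR R=YWGR D=YOYY L=BWOO
After move 6 (F'): F=GWGG U=WOYG R=OWYR D=WOYY L=BROR
After move 7 (U'): U=OGWY F=BRGG R=GWYR B=OWBB L=BROR
Query 1: U[1] = G
Query 2: L[2] = O
Query 3: R[0] = G
Query 4: B[3] = B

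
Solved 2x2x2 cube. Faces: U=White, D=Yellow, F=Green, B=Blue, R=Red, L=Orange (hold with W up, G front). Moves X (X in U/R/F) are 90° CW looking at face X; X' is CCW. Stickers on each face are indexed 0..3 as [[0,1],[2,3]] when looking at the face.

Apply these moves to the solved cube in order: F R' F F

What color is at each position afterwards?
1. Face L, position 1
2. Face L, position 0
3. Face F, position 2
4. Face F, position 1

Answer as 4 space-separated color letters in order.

After move 1 (F): F=GGGG U=WWOO R=WRWR D=RRYY L=OYOY
After move 2 (R'): R=RRWW U=WBOB F=GWGO D=RGYG B=YBRB
After move 3 (F): F=GGOW U=WBYY R=ORBW D=WRYG L=OROG
After move 4 (F): F=OGWG U=WBGR R=YRYW D=BOYG L=OWOR
Query 1: L[1] = W
Query 2: L[0] = O
Query 3: F[2] = W
Query 4: F[1] = G

Answer: W O W G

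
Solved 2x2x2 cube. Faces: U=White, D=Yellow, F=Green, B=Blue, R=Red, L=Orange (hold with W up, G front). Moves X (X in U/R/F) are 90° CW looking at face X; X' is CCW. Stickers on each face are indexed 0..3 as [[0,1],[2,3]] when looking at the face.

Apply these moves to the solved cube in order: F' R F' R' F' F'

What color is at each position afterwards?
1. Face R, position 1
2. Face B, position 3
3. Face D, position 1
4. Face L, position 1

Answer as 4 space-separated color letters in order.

After move 1 (F'): F=GGGG U=WWRR R=YRYR D=OOYY L=OWOW
After move 2 (R): R=YYRR U=WGRG F=GOGY D=OBYB B=RBWB
After move 3 (F'): F=OYGG U=WGYR R=BYOR D=WWYB L=OGOR
After move 4 (R'): R=YRBO U=WWYR F=OGGR D=WYYG B=BBWB
After move 5 (F'): F=GROG U=WWYB R=YRWO D=GRYG L=OROY
After move 6 (F'): F=RGGO U=WWYW R=RRGO D=RYYG L=OBOY
Query 1: R[1] = R
Query 2: B[3] = B
Query 3: D[1] = Y
Query 4: L[1] = B

Answer: R B Y B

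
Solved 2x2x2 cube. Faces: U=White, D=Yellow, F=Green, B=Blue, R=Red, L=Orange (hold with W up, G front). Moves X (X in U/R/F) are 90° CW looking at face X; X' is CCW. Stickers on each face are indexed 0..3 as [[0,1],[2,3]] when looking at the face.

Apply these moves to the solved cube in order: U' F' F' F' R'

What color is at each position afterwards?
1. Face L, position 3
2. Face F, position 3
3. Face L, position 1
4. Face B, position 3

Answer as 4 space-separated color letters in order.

Answer: Y B Y B

Derivation:
After move 1 (U'): U=WWWW F=OOGG R=GGRR B=RRBB L=BBOO
After move 2 (F'): F=OGOG U=WWGR R=YGYR D=BOYY L=BWOW
After move 3 (F'): F=GGOO U=WWYY R=OGBR D=WWYY L=BROG
After move 4 (F'): F=GOGO U=WWOB R=WGWR D=RGYY L=BYOY
After move 5 (R'): R=GRWW U=WBOR F=GWGB D=ROYO B=YRGB
Query 1: L[3] = Y
Query 2: F[3] = B
Query 3: L[1] = Y
Query 4: B[3] = B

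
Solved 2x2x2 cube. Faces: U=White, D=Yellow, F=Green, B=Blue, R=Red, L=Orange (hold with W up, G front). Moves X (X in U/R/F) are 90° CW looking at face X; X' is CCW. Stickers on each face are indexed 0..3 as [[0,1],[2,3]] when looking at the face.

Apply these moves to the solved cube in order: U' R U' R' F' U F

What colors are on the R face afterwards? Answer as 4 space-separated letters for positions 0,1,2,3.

Answer: O G W R

Derivation:
After move 1 (U'): U=WWWW F=OOGG R=GGRR B=RRBB L=BBOO
After move 2 (R): R=RGRG U=WOWG F=OYGY D=YBYR B=WRWB
After move 3 (U'): U=OGWW F=BBGY R=OYRG B=RGWB L=WROO
After move 4 (R'): R=YGOR U=OWWR F=BGGW D=YBYY B=RGBB
After move 5 (F'): F=GWBG U=OWYO R=BGYR D=ROYY L=WROW
After move 6 (U): U=YOOW F=BGBG R=RGYR B=WRBB L=GWOW
After move 7 (F): F=BBGG U=YOWW R=OGWR D=YRYY L=GROO
Query: R face = OGWR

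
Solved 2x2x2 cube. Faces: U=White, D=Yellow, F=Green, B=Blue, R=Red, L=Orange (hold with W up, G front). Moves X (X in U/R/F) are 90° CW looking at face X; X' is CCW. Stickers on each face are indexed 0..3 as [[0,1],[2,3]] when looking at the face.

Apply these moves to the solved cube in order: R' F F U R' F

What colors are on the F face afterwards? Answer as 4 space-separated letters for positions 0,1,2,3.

After move 1 (R'): R=RRRR U=WBWB F=GWGW D=YGYG B=YBYB
After move 2 (F): F=GGWW U=WBOO R=WRBR D=RRYG L=OYOG
After move 3 (F): F=WGWG U=WBGY R=OROR D=BWYG L=OROR
After move 4 (U): U=GWYB F=ORWG R=YBOR B=ORYB L=WGOR
After move 5 (R'): R=BRYO U=GYYO F=OWWB D=BRYG B=GRWB
After move 6 (F): F=WOBW U=GYRG R=YROO D=YBYG L=WBOR
Query: F face = WOBW

Answer: W O B W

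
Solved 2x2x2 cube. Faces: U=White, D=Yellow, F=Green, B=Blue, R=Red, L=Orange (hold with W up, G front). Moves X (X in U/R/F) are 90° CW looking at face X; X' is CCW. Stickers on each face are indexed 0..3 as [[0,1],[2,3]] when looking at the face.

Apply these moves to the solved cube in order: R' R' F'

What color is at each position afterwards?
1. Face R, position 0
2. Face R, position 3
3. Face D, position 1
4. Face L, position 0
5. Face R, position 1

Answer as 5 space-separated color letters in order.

Answer: W R O O R

Derivation:
After move 1 (R'): R=RRRR U=WBWB F=GWGW D=YGYG B=YBYB
After move 2 (R'): R=RRRR U=WYWY F=GBGB D=YWYW B=GBGB
After move 3 (F'): F=BBGG U=WYRR R=WRYR D=OOYW L=OYOW
Query 1: R[0] = W
Query 2: R[3] = R
Query 3: D[1] = O
Query 4: L[0] = O
Query 5: R[1] = R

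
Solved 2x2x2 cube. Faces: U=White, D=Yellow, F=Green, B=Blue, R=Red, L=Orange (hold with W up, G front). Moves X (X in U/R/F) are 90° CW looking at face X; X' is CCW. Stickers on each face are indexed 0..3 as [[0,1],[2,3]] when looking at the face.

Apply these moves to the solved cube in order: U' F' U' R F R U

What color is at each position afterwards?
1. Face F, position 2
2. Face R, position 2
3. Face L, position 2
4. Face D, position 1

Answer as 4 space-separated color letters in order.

After move 1 (U'): U=WWWW F=OOGG R=GGRR B=RRBB L=BBOO
After move 2 (F'): F=OGOG U=WWGR R=YGYR D=BOYY L=BWOW
After move 3 (U'): U=WRWG F=BWOG R=OGYR B=YGBB L=RROW
After move 4 (R): R=YORG U=WWWG F=BOOY D=BBYY B=GGRB
After move 5 (F): F=OBYO U=WWWR R=WOGG D=RYYY L=RBOB
After move 6 (R): R=GWGO U=WBWO F=OYYY D=RRYG B=RGWB
After move 7 (U): U=WWOB F=GWYY R=RGGO B=RBWB L=OYOB
Query 1: F[2] = Y
Query 2: R[2] = G
Query 3: L[2] = O
Query 4: D[1] = R

Answer: Y G O R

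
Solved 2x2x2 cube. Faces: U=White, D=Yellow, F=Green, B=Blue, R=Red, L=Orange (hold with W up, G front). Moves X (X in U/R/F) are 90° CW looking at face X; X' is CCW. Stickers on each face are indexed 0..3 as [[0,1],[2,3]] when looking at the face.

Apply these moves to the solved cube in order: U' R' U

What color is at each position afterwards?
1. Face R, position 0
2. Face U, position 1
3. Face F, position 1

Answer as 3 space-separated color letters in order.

Answer: Y W R

Derivation:
After move 1 (U'): U=WWWW F=OOGG R=GGRR B=RRBB L=BBOO
After move 2 (R'): R=GRGR U=WBWR F=OWGW D=YOYG B=YRYB
After move 3 (U): U=WWRB F=GRGW R=YRGR B=BBYB L=OWOO
Query 1: R[0] = Y
Query 2: U[1] = W
Query 3: F[1] = R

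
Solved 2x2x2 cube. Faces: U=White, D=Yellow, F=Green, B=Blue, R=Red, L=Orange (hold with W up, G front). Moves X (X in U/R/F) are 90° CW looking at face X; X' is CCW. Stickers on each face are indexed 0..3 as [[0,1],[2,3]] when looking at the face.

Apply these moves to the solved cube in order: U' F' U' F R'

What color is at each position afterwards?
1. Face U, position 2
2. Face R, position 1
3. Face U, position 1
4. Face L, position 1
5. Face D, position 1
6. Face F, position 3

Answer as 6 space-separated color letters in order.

After move 1 (U'): U=WWWW F=OOGG R=GGRR B=RRBB L=BBOO
After move 2 (F'): F=OGOG U=WWGR R=YGYR D=BOYY L=BWOW
After move 3 (U'): U=WRWG F=BWOG R=OGYR B=YGBB L=RROW
After move 4 (F): F=OBGW U=WRWR R=WGGR D=YOYY L=RBOO
After move 5 (R'): R=GRWG U=WBWY F=ORGR D=YBYW B=YGOB
Query 1: U[2] = W
Query 2: R[1] = R
Query 3: U[1] = B
Query 4: L[1] = B
Query 5: D[1] = B
Query 6: F[3] = R

Answer: W R B B B R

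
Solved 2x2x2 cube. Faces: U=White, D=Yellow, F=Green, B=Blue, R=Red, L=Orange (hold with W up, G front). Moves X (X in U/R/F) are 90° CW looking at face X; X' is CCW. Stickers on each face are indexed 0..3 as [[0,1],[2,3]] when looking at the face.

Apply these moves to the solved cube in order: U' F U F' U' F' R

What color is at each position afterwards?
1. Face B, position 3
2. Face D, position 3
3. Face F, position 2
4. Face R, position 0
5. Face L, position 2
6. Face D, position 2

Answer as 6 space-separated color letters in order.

Answer: B G G O O Y

Derivation:
After move 1 (U'): U=WWWW F=OOGG R=GGRR B=RRBB L=BBOO
After move 2 (F): F=GOGO U=WWOB R=WGWR D=RGYY L=BYOY
After move 3 (U): U=OWBW F=WGGO R=RRWR B=BYBB L=GOOY
After move 4 (F'): F=GOWG U=OWRW R=GRRR D=OYYY L=GWOB
After move 5 (U'): U=WWOR F=GWWG R=GORR B=GRBB L=BYOB
After move 6 (F'): F=WGGW U=WWGR R=YOOR D=YBYY L=BROO
After move 7 (R): R=OYRO U=WGGW F=WBGY D=YBYG B=RRWB
Query 1: B[3] = B
Query 2: D[3] = G
Query 3: F[2] = G
Query 4: R[0] = O
Query 5: L[2] = O
Query 6: D[2] = Y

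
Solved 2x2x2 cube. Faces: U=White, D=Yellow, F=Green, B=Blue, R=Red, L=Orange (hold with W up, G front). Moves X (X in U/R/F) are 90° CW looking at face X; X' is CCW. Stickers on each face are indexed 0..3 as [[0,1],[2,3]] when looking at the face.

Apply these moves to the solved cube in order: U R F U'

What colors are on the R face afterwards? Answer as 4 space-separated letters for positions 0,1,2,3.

After move 1 (U): U=WWWW F=RRGG R=BBRR B=OOBB L=GGOO
After move 2 (R): R=RBRB U=WRWG F=RYGY D=YBYO B=WOWB
After move 3 (F): F=GRYY U=WROG R=WBGB D=RRYO L=GYOB
After move 4 (U'): U=RGWO F=GYYY R=GRGB B=WBWB L=WOOB
Query: R face = GRGB

Answer: G R G B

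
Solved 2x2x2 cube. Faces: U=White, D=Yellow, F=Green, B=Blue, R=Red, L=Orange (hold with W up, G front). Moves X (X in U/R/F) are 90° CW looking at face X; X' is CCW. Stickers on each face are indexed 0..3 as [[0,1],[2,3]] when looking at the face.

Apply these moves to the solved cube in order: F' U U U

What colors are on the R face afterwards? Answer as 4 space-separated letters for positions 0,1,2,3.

After move 1 (F'): F=GGGG U=WWRR R=YRYR D=OOYY L=OWOW
After move 2 (U): U=RWRW F=YRGG R=BBYR B=OWBB L=GGOW
After move 3 (U): U=RRWW F=BBGG R=OWYR B=GGBB L=YROW
After move 4 (U): U=WRWR F=OWGG R=GGYR B=YRBB L=BBOW
Query: R face = GGYR

Answer: G G Y R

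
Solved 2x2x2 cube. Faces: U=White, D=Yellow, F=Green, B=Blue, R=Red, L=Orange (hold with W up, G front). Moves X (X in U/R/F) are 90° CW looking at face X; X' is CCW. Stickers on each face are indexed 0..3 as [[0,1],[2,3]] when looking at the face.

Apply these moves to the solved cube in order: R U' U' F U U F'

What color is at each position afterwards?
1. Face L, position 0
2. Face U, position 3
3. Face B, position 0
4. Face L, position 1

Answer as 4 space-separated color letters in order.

After move 1 (R): R=RRRR U=WGWG F=GYGY D=YBYB B=WBWB
After move 2 (U'): U=GGWW F=OOGY R=GYRR B=RRWB L=WBOO
After move 3 (U'): U=GWGW F=WBGY R=OORR B=GYWB L=RROO
After move 4 (F): F=GWYB U=GWOR R=GOWR D=ROYB L=RYOB
After move 5 (U): U=OGRW F=GOYB R=GYWR B=RYWB L=GWOB
After move 6 (U): U=ROWG F=GYYB R=RYWR B=GWWB L=GOOB
After move 7 (F'): F=YBGY U=RORW R=OYRR D=OBYB L=GGOW
Query 1: L[0] = G
Query 2: U[3] = W
Query 3: B[0] = G
Query 4: L[1] = G

Answer: G W G G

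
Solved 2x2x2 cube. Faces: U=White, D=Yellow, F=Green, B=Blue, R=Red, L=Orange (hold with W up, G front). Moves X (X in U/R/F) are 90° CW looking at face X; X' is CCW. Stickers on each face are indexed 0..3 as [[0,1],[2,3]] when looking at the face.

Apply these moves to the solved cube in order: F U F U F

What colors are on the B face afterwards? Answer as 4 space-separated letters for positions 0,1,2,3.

Answer: G R B B

Derivation:
After move 1 (F): F=GGGG U=WWOO R=WRWR D=RRYY L=OYOY
After move 2 (U): U=OWOW F=WRGG R=BBWR B=OYBB L=GGOY
After move 3 (F): F=GWGR U=OWYG R=OBWR D=WBYY L=GROR
After move 4 (U): U=YOGW F=OBGR R=OYWR B=GRBB L=GWOR
After move 5 (F): F=GORB U=YORW R=GYWR D=WOYY L=GWOB
Query: B face = GRBB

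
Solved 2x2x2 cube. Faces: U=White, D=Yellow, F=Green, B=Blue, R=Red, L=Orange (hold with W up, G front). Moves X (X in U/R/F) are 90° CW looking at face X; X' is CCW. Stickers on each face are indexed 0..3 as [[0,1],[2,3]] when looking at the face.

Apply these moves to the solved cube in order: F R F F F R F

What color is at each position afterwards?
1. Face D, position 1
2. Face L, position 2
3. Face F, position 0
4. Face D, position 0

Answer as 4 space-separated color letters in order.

Answer: R O G R

Derivation:
After move 1 (F): F=GGGG U=WWOO R=WRWR D=RRYY L=OYOY
After move 2 (R): R=WWRR U=WGOG F=GRGY D=RBYB B=OBWB
After move 3 (F): F=GGYR U=WGYY R=OWGR D=RWYB L=OROB
After move 4 (F): F=YGRG U=WGBR R=YWYR D=GOYB L=OROW
After move 5 (F): F=RYGG U=WGWR R=BWRR D=YYYB L=OGOO
After move 6 (R): R=RBRW U=WYWG F=RYGB D=YWYO B=RBGB
After move 7 (F): F=GRBY U=WYOG R=WBGW D=RRYO L=OYOW
Query 1: D[1] = R
Query 2: L[2] = O
Query 3: F[0] = G
Query 4: D[0] = R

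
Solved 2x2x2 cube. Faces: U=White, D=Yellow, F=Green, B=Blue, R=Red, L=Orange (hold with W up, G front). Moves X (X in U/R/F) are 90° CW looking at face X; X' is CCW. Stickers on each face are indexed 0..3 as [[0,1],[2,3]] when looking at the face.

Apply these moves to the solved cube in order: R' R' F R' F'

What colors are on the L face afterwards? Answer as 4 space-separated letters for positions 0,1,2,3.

After move 1 (R'): R=RRRR U=WBWB F=GWGW D=YGYG B=YBYB
After move 2 (R'): R=RRRR U=WYWY F=GBGB D=YWYW B=GBGB
After move 3 (F): F=GGBB U=WYOO R=WRYR D=RRYW L=OYOW
After move 4 (R'): R=RRWY U=WGOG F=GYBO D=RGYB B=WBRB
After move 5 (F'): F=YOGB U=WGRW R=GRRY D=YWYB L=OGOO
Query: L face = OGOO

Answer: O G O O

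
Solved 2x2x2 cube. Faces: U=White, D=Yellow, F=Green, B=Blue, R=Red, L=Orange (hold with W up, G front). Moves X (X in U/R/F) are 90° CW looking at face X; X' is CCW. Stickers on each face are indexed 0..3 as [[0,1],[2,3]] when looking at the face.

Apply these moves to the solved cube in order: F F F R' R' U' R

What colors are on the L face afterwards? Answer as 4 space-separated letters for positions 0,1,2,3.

Answer: G B O W

Derivation:
After move 1 (F): F=GGGG U=WWOO R=WRWR D=RRYY L=OYOY
After move 2 (F): F=GGGG U=WWYY R=OROR D=WWYY L=OROR
After move 3 (F): F=GGGG U=WWRR R=YRYR D=OOYY L=OWOW
After move 4 (R'): R=RRYY U=WBRB F=GWGR D=OGYG B=YBOB
After move 5 (R'): R=RYRY U=WORY F=GBGB D=OWYR B=GBGB
After move 6 (U'): U=OYWR F=OWGB R=GBRY B=RYGB L=GBOW
After move 7 (R): R=RGYB U=OWWB F=OWGR D=OGYR B=RYYB
Query: L face = GBOW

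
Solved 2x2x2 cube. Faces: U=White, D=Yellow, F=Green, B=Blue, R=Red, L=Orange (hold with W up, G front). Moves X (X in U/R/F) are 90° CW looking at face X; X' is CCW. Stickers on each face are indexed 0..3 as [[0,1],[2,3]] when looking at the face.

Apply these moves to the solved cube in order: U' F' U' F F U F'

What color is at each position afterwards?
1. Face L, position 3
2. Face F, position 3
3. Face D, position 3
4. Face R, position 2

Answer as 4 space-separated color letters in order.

After move 1 (U'): U=WWWW F=OOGG R=GGRR B=RRBB L=BBOO
After move 2 (F'): F=OGOG U=WWGR R=YGYR D=BOYY L=BWOW
After move 3 (U'): U=WRWG F=BWOG R=OGYR B=YGBB L=RROW
After move 4 (F): F=OBGW U=WRWR R=WGGR D=YOYY L=RBOO
After move 5 (F): F=GOWB U=WROB R=WGRR D=GWYY L=RYOO
After move 6 (U): U=OWBR F=WGWB R=YGRR B=RYBB L=GOOO
After move 7 (F'): F=GBWW U=OWYR R=WGGR D=OOYY L=GROB
Query 1: L[3] = B
Query 2: F[3] = W
Query 3: D[3] = Y
Query 4: R[2] = G

Answer: B W Y G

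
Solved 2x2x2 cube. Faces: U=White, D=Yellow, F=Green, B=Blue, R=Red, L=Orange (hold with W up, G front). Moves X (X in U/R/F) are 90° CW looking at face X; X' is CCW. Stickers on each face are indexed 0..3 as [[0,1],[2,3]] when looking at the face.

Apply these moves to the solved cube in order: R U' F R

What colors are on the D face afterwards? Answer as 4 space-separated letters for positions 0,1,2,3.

After move 1 (R): R=RRRR U=WGWG F=GYGY D=YBYB B=WBWB
After move 2 (U'): U=GGWW F=OOGY R=GYRR B=RRWB L=WBOO
After move 3 (F): F=GOYO U=GGOB R=WYWR D=RGYB L=WYOB
After move 4 (R): R=WWRY U=GOOO F=GGYB D=RWYR B=BRGB
Query: D face = RWYR

Answer: R W Y R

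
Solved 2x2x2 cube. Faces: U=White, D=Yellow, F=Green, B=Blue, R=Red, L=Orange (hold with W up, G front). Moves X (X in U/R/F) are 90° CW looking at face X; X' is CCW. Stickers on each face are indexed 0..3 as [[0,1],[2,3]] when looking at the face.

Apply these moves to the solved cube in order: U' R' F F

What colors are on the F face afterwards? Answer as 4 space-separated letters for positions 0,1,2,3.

Answer: W G W O

Derivation:
After move 1 (U'): U=WWWW F=OOGG R=GGRR B=RRBB L=BBOO
After move 2 (R'): R=GRGR U=WBWR F=OWGW D=YOYG B=YRYB
After move 3 (F): F=GOWW U=WBOB R=WRRR D=GGYG L=BYOO
After move 4 (F): F=WGWO U=WBOY R=ORBR D=RWYG L=BGOG
Query: F face = WGWO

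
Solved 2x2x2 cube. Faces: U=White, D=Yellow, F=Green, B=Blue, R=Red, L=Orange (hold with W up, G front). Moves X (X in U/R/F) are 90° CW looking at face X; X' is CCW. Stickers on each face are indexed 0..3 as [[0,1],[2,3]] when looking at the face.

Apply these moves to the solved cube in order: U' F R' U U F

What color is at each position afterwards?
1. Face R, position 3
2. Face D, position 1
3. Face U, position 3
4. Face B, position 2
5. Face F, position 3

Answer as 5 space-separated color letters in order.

After move 1 (U'): U=WWWW F=OOGG R=GGRR B=RRBB L=BBOO
After move 2 (F): F=GOGO U=WWOB R=WGWR D=RGYY L=BYOY
After move 3 (R'): R=GRWW U=WBOR F=GWGB D=ROYO B=YRGB
After move 4 (U): U=OWRB F=GRGB R=YRWW B=BYGB L=GWOY
After move 5 (U): U=ROBW F=YRGB R=BYWW B=GWGB L=GROY
After move 6 (F): F=GYBR U=ROYR R=BYWW D=WBYO L=GROO
Query 1: R[3] = W
Query 2: D[1] = B
Query 3: U[3] = R
Query 4: B[2] = G
Query 5: F[3] = R

Answer: W B R G R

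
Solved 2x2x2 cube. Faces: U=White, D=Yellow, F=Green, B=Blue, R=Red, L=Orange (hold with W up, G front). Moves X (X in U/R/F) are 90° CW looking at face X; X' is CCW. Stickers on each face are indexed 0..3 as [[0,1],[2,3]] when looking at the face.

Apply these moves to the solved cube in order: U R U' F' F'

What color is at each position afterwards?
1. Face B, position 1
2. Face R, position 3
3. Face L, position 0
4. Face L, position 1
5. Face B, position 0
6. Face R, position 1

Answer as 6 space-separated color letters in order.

Answer: B B W R R Y

Derivation:
After move 1 (U): U=WWWW F=RRGG R=BBRR B=OOBB L=GGOO
After move 2 (R): R=RBRB U=WRWG F=RYGY D=YBYO B=WOWB
After move 3 (U'): U=RGWW F=GGGY R=RYRB B=RBWB L=WOOO
After move 4 (F'): F=GYGG U=RGRR R=BYYB D=OOYO L=WWOW
After move 5 (F'): F=YGGG U=RGBY R=OYOB D=WWYO L=WROR
Query 1: B[1] = B
Query 2: R[3] = B
Query 3: L[0] = W
Query 4: L[1] = R
Query 5: B[0] = R
Query 6: R[1] = Y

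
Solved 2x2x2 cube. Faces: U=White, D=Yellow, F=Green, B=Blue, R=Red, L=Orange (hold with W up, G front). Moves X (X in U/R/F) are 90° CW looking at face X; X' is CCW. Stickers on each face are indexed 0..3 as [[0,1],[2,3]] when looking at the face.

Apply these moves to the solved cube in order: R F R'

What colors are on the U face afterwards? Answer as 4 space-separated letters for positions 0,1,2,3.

After move 1 (R): R=RRRR U=WGWG F=GYGY D=YBYB B=WBWB
After move 2 (F): F=GGYY U=WGOO R=WRGR D=RRYB L=OYOB
After move 3 (R'): R=RRWG U=WWOW F=GGYO D=RGYY B=BBRB
Query: U face = WWOW

Answer: W W O W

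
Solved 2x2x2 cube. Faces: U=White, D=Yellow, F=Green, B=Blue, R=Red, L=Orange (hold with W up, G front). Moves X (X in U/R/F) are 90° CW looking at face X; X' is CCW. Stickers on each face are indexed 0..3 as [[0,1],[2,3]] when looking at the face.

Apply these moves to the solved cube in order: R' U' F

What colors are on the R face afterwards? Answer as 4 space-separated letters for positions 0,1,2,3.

Answer: W W W R

Derivation:
After move 1 (R'): R=RRRR U=WBWB F=GWGW D=YGYG B=YBYB
After move 2 (U'): U=BBWW F=OOGW R=GWRR B=RRYB L=YBOO
After move 3 (F): F=GOWO U=BBOB R=WWWR D=RGYG L=YYOG
Query: R face = WWWR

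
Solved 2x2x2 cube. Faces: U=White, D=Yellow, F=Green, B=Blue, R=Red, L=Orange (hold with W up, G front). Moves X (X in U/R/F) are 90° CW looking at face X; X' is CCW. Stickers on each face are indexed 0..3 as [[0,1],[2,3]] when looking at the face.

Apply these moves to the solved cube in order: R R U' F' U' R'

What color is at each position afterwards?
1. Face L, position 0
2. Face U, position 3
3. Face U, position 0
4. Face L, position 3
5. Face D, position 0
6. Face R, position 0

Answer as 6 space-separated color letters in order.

Answer: R W Y W B B

Derivation:
After move 1 (R): R=RRRR U=WGWG F=GYGY D=YBYB B=WBWB
After move 2 (R): R=RRRR U=WYWY F=GBGB D=YWYW B=GBGB
After move 3 (U'): U=YYWW F=OOGB R=GBRR B=RRGB L=GBOO
After move 4 (F'): F=OBOG U=YYGR R=WBYR D=BOYW L=GWOW
After move 5 (U'): U=YRYG F=GWOG R=OBYR B=WBGB L=RROW
After move 6 (R'): R=BROY U=YGYW F=GROG D=BWYG B=WBOB
Query 1: L[0] = R
Query 2: U[3] = W
Query 3: U[0] = Y
Query 4: L[3] = W
Query 5: D[0] = B
Query 6: R[0] = B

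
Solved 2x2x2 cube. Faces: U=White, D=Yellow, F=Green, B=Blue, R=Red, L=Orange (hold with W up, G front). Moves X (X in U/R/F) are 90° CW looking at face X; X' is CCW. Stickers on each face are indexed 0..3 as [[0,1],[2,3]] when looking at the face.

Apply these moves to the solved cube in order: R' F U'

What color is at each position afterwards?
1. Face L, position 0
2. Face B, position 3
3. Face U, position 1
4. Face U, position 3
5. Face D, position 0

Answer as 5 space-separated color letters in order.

Answer: Y B O O R

Derivation:
After move 1 (R'): R=RRRR U=WBWB F=GWGW D=YGYG B=YBYB
After move 2 (F): F=GGWW U=WBOO R=WRBR D=RRYG L=OYOG
After move 3 (U'): U=BOWO F=OYWW R=GGBR B=WRYB L=YBOG
Query 1: L[0] = Y
Query 2: B[3] = B
Query 3: U[1] = O
Query 4: U[3] = O
Query 5: D[0] = R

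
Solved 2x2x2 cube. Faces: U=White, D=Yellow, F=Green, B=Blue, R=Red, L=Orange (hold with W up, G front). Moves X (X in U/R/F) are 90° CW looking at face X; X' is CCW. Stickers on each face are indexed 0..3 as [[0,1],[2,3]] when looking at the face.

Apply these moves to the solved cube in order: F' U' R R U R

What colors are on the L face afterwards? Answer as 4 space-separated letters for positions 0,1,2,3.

Answer: O B O W

Derivation:
After move 1 (F'): F=GGGG U=WWRR R=YRYR D=OOYY L=OWOW
After move 2 (U'): U=WRWR F=OWGG R=GGYR B=YRBB L=BBOW
After move 3 (R): R=YGRG U=WWWG F=OOGY D=OBYY B=RRRB
After move 4 (R): R=RYGG U=WOWY F=OBGY D=ORYR B=GRWB
After move 5 (U): U=WWYO F=RYGY R=GRGG B=BBWB L=OBOW
After move 6 (R): R=GGGR U=WYYY F=RRGR D=OWYB B=OBWB
Query: L face = OBOW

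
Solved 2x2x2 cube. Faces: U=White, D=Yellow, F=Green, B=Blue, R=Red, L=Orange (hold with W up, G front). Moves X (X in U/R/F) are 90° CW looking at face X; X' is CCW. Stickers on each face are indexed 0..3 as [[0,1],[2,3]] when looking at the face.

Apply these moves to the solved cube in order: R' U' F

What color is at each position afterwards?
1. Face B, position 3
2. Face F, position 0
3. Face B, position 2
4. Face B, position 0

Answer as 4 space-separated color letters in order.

Answer: B G Y R

Derivation:
After move 1 (R'): R=RRRR U=WBWB F=GWGW D=YGYG B=YBYB
After move 2 (U'): U=BBWW F=OOGW R=GWRR B=RRYB L=YBOO
After move 3 (F): F=GOWO U=BBOB R=WWWR D=RGYG L=YYOG
Query 1: B[3] = B
Query 2: F[0] = G
Query 3: B[2] = Y
Query 4: B[0] = R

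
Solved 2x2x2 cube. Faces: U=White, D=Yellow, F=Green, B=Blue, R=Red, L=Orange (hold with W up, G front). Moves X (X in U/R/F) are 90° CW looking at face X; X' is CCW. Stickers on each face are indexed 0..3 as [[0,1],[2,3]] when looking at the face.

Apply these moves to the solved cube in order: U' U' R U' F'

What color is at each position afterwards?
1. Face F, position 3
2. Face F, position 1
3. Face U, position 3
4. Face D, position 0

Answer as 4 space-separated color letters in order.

Answer: G Y R G

Derivation:
After move 1 (U'): U=WWWW F=OOGG R=GGRR B=RRBB L=BBOO
After move 2 (U'): U=WWWW F=BBGG R=OORR B=GGBB L=RROO
After move 3 (R): R=RORO U=WBWG F=BYGY D=YBYG B=WGWB
After move 4 (U'): U=BGWW F=RRGY R=BYRO B=ROWB L=WGOO
After move 5 (F'): F=RYRG U=BGBR R=BYYO D=GOYG L=WWOW
Query 1: F[3] = G
Query 2: F[1] = Y
Query 3: U[3] = R
Query 4: D[0] = G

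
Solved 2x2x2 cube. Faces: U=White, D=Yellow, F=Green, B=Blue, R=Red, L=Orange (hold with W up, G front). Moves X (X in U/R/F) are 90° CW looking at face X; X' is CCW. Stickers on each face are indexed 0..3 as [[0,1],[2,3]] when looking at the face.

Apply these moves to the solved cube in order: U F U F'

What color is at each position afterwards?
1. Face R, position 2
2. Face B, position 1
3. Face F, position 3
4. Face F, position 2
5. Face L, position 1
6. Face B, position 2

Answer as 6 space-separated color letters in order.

After move 1 (U): U=WWWW F=RRGG R=BBRR B=OOBB L=GGOO
After move 2 (F): F=GRGR U=WWOG R=WBWR D=RBYY L=GYOY
After move 3 (U): U=OWGW F=WBGR R=OOWR B=GYBB L=GROY
After move 4 (F'): F=BRWG U=OWOW R=BORR D=RYYY L=GWOG
Query 1: R[2] = R
Query 2: B[1] = Y
Query 3: F[3] = G
Query 4: F[2] = W
Query 5: L[1] = W
Query 6: B[2] = B

Answer: R Y G W W B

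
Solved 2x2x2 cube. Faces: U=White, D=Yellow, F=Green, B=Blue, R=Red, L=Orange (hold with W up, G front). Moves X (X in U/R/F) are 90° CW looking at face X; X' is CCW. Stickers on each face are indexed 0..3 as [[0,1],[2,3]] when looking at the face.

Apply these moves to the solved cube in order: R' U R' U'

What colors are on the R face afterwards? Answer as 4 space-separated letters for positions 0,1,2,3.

Answer: R W Y R

Derivation:
After move 1 (R'): R=RRRR U=WBWB F=GWGW D=YGYG B=YBYB
After move 2 (U): U=WWBB F=RRGW R=YBRR B=OOYB L=GWOO
After move 3 (R'): R=BRYR U=WYBO F=RWGB D=YRYW B=GOGB
After move 4 (U'): U=YOWB F=GWGB R=RWYR B=BRGB L=GOOO
Query: R face = RWYR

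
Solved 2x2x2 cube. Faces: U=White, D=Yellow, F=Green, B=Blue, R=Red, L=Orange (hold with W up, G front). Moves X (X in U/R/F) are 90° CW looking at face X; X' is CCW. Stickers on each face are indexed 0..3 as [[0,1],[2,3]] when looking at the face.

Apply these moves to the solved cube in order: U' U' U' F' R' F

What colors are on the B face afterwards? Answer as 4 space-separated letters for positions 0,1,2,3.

Answer: Y O O B

Derivation:
After move 1 (U'): U=WWWW F=OOGG R=GGRR B=RRBB L=BBOO
After move 2 (U'): U=WWWW F=BBGG R=OORR B=GGBB L=RROO
After move 3 (U'): U=WWWW F=RRGG R=BBRR B=OOBB L=GGOO
After move 4 (F'): F=RGRG U=WWBR R=YBYR D=GOYY L=GWOW
After move 5 (R'): R=BRYY U=WBBO F=RWRR D=GGYG B=YOOB
After move 6 (F): F=RRRW U=WBWW R=BROY D=YBYG L=GGOG
Query: B face = YOOB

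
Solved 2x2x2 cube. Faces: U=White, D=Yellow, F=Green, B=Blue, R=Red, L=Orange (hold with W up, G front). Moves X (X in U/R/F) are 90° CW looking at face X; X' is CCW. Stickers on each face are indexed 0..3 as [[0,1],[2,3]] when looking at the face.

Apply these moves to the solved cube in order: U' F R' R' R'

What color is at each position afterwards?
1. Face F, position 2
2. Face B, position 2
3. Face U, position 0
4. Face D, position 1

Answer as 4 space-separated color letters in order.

After move 1 (U'): U=WWWW F=OOGG R=GGRR B=RRBB L=BBOO
After move 2 (F): F=GOGO U=WWOB R=WGWR D=RGYY L=BYOY
After move 3 (R'): R=GRWW U=WBOR F=GWGB D=ROYO B=YRGB
After move 4 (R'): R=RWGW U=WGOY F=GBGR D=RWYB B=OROB
After move 5 (R'): R=WWRG U=WOOO F=GGGY D=RBYR B=BRWB
Query 1: F[2] = G
Query 2: B[2] = W
Query 3: U[0] = W
Query 4: D[1] = B

Answer: G W W B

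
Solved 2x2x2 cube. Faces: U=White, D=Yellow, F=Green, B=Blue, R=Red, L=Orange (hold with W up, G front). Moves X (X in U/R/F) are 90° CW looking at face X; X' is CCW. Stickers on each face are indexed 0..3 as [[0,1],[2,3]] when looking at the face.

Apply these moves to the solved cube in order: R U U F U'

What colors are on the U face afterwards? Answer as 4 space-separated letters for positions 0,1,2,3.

Answer: W R G O

Derivation:
After move 1 (R): R=RRRR U=WGWG F=GYGY D=YBYB B=WBWB
After move 2 (U): U=WWGG F=RRGY R=WBRR B=OOWB L=GYOO
After move 3 (U): U=GWGW F=WBGY R=OORR B=GYWB L=RROO
After move 4 (F): F=GWYB U=GWOR R=GOWR D=ROYB L=RYOB
After move 5 (U'): U=WRGO F=RYYB R=GWWR B=GOWB L=GYOB
Query: U face = WRGO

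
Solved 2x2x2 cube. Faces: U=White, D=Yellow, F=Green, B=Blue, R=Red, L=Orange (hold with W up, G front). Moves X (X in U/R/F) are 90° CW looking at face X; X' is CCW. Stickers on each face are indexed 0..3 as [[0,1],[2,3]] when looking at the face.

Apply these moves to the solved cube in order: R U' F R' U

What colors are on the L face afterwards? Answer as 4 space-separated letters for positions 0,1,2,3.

Answer: G G O B

Derivation:
After move 1 (R): R=RRRR U=WGWG F=GYGY D=YBYB B=WBWB
After move 2 (U'): U=GGWW F=OOGY R=GYRR B=RRWB L=WBOO
After move 3 (F): F=GOYO U=GGOB R=WYWR D=RGYB L=WYOB
After move 4 (R'): R=YRWW U=GWOR F=GGYB D=ROYO B=BRGB
After move 5 (U): U=OGRW F=YRYB R=BRWW B=WYGB L=GGOB
Query: L face = GGOB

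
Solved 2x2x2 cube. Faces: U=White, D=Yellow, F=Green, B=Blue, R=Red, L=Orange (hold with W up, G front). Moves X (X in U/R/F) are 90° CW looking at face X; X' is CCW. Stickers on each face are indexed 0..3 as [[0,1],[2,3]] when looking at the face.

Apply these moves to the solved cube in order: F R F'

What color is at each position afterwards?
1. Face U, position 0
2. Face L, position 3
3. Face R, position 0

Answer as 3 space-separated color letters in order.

After move 1 (F): F=GGGG U=WWOO R=WRWR D=RRYY L=OYOY
After move 2 (R): R=WWRR U=WGOG F=GRGY D=RBYB B=OBWB
After move 3 (F'): F=RYGG U=WGWR R=BWRR D=YYYB L=OGOO
Query 1: U[0] = W
Query 2: L[3] = O
Query 3: R[0] = B

Answer: W O B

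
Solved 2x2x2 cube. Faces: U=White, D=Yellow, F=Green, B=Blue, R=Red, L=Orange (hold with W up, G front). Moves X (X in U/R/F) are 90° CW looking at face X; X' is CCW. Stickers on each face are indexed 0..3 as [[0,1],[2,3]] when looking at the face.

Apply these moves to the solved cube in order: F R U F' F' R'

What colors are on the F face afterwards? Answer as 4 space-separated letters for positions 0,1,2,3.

Answer: Y W W R

Derivation:
After move 1 (F): F=GGGG U=WWOO R=WRWR D=RRYY L=OYOY
After move 2 (R): R=WWRR U=WGOG F=GRGY D=RBYB B=OBWB
After move 3 (U): U=OWGG F=WWGY R=OBRR B=OYWB L=GROY
After move 4 (F'): F=WYWG U=OWOR R=BBRR D=RYYB L=GGOG
After move 5 (F'): F=YGWW U=OWBR R=YBRR D=GGYB L=GROO
After move 6 (R'): R=BRYR U=OWBO F=YWWR D=GGYW B=BYGB
Query: F face = YWWR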